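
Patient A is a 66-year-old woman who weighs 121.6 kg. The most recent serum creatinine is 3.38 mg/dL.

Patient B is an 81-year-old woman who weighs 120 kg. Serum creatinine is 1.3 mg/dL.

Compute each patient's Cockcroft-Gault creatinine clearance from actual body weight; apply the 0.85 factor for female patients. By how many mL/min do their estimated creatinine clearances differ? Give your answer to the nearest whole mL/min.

Patient A: CrCl = (140 − 66) × 121.6 / (72 × 3.38) × 0.85 = 8998.4 / 243.36 × 0.85 ≈ 31.4 mL/min
Patient B: CrCl = (140 − 81) × 120 / (72 × 1.3) × 0.85 = 7080.0 / 93.60 × 0.85 ≈ 64.3 mL/min
|31.4 − 64.3| = 32.9 mL/min

33 mL/min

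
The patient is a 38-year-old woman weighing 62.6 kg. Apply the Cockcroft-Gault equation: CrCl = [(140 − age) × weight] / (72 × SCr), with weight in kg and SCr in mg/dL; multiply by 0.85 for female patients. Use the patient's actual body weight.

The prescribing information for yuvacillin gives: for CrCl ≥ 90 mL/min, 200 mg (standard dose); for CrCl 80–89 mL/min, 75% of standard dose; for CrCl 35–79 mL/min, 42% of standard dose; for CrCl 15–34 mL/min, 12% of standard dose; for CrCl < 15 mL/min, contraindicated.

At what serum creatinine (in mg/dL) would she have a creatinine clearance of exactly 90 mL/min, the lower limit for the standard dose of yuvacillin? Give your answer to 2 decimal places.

0.84 mg/dL

Standard dose requires CrCl ≥ 90 mL/min.
Set (140 − 38) × 62.6 × 0.85 / (72 × SCr) = 90
SCr = (140 − 38) × 62.6 × 0.85 / (72 × 90) = 0.838 mg/dL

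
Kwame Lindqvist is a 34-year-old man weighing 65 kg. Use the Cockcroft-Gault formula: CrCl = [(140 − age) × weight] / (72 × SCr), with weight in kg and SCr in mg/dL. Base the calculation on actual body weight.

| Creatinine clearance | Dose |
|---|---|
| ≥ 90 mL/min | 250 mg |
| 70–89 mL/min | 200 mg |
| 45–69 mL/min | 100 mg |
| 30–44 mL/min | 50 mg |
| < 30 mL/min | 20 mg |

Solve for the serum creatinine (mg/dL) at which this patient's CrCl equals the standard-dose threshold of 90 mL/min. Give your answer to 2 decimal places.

1.06 mg/dL

Standard dose requires CrCl ≥ 90 mL/min.
Set (140 − 34) × 65 / (72 × SCr) = 90
SCr = (140 − 34) × 65 / (72 × 90) = 1.063 mg/dL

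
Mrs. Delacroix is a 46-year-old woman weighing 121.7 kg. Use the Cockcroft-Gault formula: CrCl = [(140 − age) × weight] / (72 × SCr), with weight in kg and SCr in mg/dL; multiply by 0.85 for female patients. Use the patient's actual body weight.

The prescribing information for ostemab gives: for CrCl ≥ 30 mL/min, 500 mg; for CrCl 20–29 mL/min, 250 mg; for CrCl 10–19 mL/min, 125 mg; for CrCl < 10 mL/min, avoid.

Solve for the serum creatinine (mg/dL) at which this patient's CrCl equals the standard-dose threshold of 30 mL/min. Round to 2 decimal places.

Standard dose requires CrCl ≥ 30 mL/min.
Set (140 − 46) × 121.7 × 0.85 / (72 × SCr) = 30
SCr = (140 − 46) × 121.7 × 0.85 / (72 × 30) = 4.502 mg/dL

4.50 mg/dL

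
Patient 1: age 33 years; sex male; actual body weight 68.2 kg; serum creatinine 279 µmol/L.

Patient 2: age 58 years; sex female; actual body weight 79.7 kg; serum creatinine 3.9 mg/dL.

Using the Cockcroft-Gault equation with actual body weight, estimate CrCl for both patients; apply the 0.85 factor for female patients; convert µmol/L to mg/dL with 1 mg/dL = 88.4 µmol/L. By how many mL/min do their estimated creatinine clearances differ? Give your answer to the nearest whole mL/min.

Patient 1: SCr = 279 / 88.4 = 3.156 mg/dL
Patient 1: CrCl = (140 − 33) × 68.2 / (72 × 3.156) = 7297.4 / 227.23 ≈ 32.1 mL/min
Patient 2: CrCl = (140 − 58) × 79.7 / (72 × 3.9) × 0.85 = 6535.4 / 280.80 × 0.85 ≈ 19.8 mL/min
|32.1 − 19.8| = 12.3 mL/min

12 mL/min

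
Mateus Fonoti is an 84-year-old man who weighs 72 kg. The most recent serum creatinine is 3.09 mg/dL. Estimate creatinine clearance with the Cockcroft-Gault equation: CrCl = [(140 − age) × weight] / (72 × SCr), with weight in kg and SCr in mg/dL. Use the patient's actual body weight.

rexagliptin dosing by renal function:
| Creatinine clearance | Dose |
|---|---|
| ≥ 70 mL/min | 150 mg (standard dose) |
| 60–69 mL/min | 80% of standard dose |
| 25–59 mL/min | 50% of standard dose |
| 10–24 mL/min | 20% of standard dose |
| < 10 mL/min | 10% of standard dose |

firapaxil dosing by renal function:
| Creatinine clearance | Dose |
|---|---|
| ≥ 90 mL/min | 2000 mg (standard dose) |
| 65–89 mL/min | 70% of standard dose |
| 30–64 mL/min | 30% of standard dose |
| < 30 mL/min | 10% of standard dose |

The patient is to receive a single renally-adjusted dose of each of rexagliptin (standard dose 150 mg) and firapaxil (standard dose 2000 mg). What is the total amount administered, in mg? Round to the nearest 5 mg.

230 mg

CrCl = (140 − 84) × 72 / (72 × 3.09) = 4032.0 / 222.48 ≈ 18.1 mL/min
CrCl ≈ 18 mL/min.
rexagliptin: 10–24 mL/min → 20% of 150 mg = 30 mg.
firapaxil: < 30 mL/min → 10% of 2000 mg = 200 mg.
Total = 30 + 200 = 230 mg.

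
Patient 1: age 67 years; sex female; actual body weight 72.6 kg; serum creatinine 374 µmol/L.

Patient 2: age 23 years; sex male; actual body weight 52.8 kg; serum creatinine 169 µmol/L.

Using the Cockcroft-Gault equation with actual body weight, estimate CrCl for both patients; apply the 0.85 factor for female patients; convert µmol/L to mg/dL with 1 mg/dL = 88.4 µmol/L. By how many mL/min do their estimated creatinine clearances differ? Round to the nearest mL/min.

30 mL/min

Patient 1: SCr = 374 / 88.4 = 4.231 mg/dL
Patient 1: CrCl = (140 − 67) × 72.6 / (72 × 4.231) × 0.85 = 5299.8 / 304.63 × 0.85 ≈ 14.8 mL/min
Patient 2: SCr = 169 / 88.4 = 1.912 mg/dL
Patient 2: CrCl = (140 − 23) × 52.8 / (72 × 1.912) = 6177.6 / 137.66 ≈ 44.9 mL/min
|14.8 − 44.9| = 30.1 mL/min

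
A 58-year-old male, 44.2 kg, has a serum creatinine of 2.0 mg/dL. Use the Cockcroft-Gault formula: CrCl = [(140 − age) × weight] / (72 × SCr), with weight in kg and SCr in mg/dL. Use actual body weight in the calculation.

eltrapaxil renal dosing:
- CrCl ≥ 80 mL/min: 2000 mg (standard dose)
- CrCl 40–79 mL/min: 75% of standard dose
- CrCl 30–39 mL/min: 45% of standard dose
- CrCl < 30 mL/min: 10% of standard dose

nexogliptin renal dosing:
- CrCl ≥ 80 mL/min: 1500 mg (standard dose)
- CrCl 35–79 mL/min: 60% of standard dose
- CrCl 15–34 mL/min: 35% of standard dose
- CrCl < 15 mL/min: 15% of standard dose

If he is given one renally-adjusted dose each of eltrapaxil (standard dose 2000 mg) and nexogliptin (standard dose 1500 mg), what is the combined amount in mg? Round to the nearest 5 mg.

CrCl = (140 − 58) × 44.2 / (72 × 2) = 3624.4 / 144.00 ≈ 25.2 mL/min
CrCl ≈ 25 mL/min.
eltrapaxil: < 30 mL/min → 10% of 2000 mg = 200 mg.
nexogliptin: 15–34 mL/min → 35% of 1500 mg = 525 mg.
Total = 200 + 525 = 725 mg.

725 mg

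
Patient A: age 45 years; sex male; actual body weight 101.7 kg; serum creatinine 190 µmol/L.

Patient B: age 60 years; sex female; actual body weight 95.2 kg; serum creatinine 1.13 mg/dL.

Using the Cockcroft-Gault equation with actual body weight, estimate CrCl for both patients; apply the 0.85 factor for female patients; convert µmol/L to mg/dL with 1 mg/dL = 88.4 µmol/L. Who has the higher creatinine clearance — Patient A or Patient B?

Patient B

Patient A: SCr = 190 / 88.4 = 2.149 mg/dL
Patient A: CrCl = (140 − 45) × 101.7 / (72 × 2.149) = 9661.5 / 154.73 ≈ 62.4 mL/min
Patient B: CrCl = (140 − 60) × 95.2 / (72 × 1.13) × 0.85 = 7616.0 / 81.36 × 0.85 ≈ 79.6 mL/min
62.4 vs 79.6 mL/min → Patient B is higher.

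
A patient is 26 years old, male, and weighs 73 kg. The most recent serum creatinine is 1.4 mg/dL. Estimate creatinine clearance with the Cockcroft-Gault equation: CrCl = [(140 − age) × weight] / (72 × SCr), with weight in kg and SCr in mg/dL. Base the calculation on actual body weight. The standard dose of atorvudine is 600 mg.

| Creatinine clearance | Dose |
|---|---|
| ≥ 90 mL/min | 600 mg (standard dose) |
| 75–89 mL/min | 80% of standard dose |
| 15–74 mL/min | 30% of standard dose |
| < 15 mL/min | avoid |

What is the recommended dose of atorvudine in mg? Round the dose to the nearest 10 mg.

CrCl = (140 − 26) × 73 / (72 × 1.4) = 8322.0 / 100.80 ≈ 82.6 mL/min
CrCl ≈ 83 mL/min → bracket 75–89 mL/min.
80% of 600 mg = 480 mg

480 mg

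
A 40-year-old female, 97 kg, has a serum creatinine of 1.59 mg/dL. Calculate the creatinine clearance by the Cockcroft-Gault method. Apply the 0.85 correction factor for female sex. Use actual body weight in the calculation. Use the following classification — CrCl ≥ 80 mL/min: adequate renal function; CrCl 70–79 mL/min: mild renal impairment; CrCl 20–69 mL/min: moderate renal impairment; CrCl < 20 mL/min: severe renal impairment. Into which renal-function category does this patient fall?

CrCl = (140 − 40) × 97 / (72 × 1.59) × 0.85 = 9700.0 / 114.48 × 0.85 ≈ 72.0 mL/min
72 mL/min falls in the 'mild renal impairment' range.

mild renal impairment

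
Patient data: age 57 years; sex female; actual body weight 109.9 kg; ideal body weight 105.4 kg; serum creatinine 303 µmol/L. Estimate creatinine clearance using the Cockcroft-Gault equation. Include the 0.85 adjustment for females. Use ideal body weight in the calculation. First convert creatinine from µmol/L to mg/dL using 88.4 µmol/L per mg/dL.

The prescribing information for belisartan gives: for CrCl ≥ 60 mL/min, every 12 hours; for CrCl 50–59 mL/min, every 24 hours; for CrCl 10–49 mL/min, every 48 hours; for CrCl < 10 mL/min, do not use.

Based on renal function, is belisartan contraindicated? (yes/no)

SCr = 303 / 88.4 = 3.428 mg/dL
CrCl = (140 − 57) × 105.4 / (72 × 3.428) × 0.85 = 8748.2 / 246.82 × 0.85 ≈ 30.1 mL/min
CrCl ≈ 30 mL/min, which is ≥ 10 mL/min.

no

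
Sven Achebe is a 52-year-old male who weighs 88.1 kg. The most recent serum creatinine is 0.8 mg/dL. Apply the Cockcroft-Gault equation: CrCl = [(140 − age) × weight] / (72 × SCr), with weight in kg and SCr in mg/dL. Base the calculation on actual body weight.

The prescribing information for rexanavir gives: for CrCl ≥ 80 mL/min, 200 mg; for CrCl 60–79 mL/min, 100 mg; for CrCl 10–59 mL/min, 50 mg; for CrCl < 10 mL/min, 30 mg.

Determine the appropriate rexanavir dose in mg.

200 mg

CrCl = (140 − 52) × 88.1 / (72 × 0.8) = 7752.8 / 57.60 ≈ 134.6 mL/min
CrCl ≈ 135 mL/min → bracket ≥ 80 mL/min.
Dose for this bracket: 200 mg.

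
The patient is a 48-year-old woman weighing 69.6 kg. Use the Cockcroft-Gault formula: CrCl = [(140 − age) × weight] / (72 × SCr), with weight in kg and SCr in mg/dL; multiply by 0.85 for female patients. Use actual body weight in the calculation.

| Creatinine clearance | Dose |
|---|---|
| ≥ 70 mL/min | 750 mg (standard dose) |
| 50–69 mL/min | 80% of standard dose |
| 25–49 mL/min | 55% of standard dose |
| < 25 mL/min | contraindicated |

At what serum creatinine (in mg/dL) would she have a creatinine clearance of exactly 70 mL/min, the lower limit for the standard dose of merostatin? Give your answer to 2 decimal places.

1.08 mg/dL

Standard dose requires CrCl ≥ 70 mL/min.
Set (140 − 48) × 69.6 × 0.85 / (72 × SCr) = 70
SCr = (140 − 48) × 69.6 × 0.85 / (72 × 70) = 1.080 mg/dL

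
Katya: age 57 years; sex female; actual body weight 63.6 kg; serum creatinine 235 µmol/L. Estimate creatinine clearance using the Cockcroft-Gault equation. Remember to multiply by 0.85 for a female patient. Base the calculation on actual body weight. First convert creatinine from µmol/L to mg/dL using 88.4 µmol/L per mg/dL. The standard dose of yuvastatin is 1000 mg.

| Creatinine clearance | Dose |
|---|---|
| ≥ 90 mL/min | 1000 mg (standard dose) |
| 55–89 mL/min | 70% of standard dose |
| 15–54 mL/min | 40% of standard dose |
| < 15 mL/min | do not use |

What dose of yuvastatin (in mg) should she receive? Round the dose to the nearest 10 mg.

SCr = 235 / 88.4 = 2.658 mg/dL
CrCl = (140 − 57) × 63.6 / (72 × 2.658) × 0.85 = 5278.8 / 191.38 × 0.85 ≈ 23.4 mL/min
CrCl ≈ 23 mL/min → bracket 15–54 mL/min.
40% of 1000 mg = 400 mg

400 mg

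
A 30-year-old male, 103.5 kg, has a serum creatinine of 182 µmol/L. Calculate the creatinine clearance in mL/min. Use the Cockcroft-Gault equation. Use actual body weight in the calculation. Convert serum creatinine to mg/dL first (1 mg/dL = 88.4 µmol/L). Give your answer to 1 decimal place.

SCr = 182 / 88.4 = 2.059 mg/dL
CrCl = (140 − 30) × 103.5 / (72 × 2.059) = 11385.0 / 148.25 ≈ 76.8 mL/min

76.8 mL/min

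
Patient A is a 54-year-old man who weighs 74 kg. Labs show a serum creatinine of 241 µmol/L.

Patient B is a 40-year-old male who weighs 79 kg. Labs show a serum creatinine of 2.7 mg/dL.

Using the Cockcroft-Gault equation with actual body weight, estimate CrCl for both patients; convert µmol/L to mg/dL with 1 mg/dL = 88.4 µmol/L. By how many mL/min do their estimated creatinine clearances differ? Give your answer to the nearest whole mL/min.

8 mL/min

Patient A: SCr = 241 / 88.4 = 2.726 mg/dL
Patient A: CrCl = (140 − 54) × 74 / (72 × 2.726) = 6364.0 / 196.27 ≈ 32.4 mL/min
Patient B: CrCl = (140 − 40) × 79 / (72 × 2.7) = 7900.0 / 194.40 ≈ 40.6 mL/min
|32.4 − 40.6| = 8.2 mL/min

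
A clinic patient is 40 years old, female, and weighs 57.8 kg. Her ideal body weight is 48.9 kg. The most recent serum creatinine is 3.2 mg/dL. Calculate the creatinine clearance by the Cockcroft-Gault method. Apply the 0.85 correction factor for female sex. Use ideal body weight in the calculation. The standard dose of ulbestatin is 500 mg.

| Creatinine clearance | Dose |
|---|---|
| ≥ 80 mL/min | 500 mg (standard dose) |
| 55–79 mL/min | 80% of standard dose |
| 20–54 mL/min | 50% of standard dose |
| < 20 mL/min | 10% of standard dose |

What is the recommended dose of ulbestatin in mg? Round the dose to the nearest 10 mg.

CrCl = (140 − 40) × 48.9 / (72 × 3.2) × 0.85 = 4890.0 / 230.40 × 0.85 ≈ 18.0 mL/min
CrCl ≈ 18 mL/min → bracket < 20 mL/min.
10% of 500 mg = 50 mg

50 mg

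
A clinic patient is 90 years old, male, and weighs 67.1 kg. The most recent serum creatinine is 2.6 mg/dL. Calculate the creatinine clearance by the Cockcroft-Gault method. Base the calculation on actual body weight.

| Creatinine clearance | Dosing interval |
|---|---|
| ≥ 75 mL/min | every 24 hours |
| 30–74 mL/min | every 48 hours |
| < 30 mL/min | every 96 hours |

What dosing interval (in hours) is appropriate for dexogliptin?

every 96 hours

CrCl = (140 − 90) × 67.1 / (72 × 2.6) = 3355.0 / 187.20 ≈ 17.9 mL/min
CrCl ≈ 18 mL/min → bracket < 30 mL/min → every 96 hours.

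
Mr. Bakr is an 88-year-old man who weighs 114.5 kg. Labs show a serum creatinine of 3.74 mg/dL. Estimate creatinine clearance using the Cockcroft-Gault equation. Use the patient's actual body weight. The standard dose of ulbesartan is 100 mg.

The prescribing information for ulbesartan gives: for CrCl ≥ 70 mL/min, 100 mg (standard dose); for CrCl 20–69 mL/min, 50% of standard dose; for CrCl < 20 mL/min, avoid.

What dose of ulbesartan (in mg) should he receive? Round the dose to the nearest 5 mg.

CrCl = (140 − 88) × 114.5 / (72 × 3.74) = 5954.0 / 269.28 ≈ 22.1 mL/min
CrCl ≈ 22 mL/min → bracket 20–69 mL/min.
50% of 100 mg = 50 mg

50 mg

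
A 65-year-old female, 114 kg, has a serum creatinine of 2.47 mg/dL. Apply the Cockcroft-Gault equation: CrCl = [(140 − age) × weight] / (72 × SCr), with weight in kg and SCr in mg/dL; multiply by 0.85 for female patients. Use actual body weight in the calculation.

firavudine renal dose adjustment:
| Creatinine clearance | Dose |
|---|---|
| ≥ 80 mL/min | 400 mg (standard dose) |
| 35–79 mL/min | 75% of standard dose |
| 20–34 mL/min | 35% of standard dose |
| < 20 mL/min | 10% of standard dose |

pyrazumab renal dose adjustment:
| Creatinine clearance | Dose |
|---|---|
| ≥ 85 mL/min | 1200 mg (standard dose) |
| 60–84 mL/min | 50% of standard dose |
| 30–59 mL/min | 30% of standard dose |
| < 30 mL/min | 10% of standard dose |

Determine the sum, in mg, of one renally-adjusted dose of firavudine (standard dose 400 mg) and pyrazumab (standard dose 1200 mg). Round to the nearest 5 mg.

660 mg

CrCl = (140 − 65) × 114 / (72 × 2.47) × 0.85 = 8550.0 / 177.84 × 0.85 ≈ 40.9 mL/min
CrCl ≈ 41 mL/min.
firavudine: 35–79 mL/min → 75% of 400 mg = 300 mg.
pyrazumab: 30–59 mL/min → 30% of 1200 mg = 360 mg.
Total = 300 + 360 = 660 mg.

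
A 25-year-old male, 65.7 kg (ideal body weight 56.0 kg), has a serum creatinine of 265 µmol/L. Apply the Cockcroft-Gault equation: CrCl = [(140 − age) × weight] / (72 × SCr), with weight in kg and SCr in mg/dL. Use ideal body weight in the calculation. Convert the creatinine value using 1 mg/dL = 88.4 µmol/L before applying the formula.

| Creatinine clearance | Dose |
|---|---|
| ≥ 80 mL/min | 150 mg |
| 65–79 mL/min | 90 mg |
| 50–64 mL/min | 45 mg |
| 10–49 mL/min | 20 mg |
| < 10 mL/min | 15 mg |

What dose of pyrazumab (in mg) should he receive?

SCr = 265 / 88.4 = 2.998 mg/dL
CrCl = (140 − 25) × 56 / (72 × 2.998) = 6440.0 / 215.86 ≈ 29.8 mL/min
CrCl ≈ 30 mL/min → bracket 10–49 mL/min.
Dose for this bracket: 20 mg.

20 mg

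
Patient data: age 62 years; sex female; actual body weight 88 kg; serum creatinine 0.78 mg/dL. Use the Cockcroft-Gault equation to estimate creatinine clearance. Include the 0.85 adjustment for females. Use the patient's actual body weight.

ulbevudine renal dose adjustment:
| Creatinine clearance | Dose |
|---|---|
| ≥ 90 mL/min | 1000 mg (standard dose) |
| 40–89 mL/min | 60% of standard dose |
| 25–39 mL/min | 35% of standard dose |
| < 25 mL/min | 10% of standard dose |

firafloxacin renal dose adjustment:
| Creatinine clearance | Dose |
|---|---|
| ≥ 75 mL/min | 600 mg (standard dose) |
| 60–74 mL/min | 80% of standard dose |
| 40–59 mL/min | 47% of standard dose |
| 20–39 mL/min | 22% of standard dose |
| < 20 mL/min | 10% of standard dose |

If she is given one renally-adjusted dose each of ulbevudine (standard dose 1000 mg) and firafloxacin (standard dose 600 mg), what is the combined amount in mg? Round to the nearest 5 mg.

1600 mg

CrCl = (140 − 62) × 88 / (72 × 0.78) × 0.85 = 6864.0 / 56.16 × 0.85 ≈ 103.9 mL/min
CrCl ≈ 104 mL/min.
ulbevudine: ≥ 90 mL/min → 100% of 1000 mg = 1000 mg.
firafloxacin: ≥ 75 mL/min → 100% of 600 mg = 600 mg.
Total = 1000 + 600 = 1600 mg.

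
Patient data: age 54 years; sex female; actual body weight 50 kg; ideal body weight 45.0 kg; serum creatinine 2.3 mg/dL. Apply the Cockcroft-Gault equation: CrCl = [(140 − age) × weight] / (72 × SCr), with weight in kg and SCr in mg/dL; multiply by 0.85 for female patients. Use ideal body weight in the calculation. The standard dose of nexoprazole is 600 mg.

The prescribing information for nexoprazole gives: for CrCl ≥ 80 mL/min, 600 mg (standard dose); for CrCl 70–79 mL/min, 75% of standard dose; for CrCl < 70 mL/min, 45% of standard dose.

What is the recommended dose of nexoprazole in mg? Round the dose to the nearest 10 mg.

270 mg

CrCl = (140 − 54) × 45 / (72 × 2.3) × 0.85 = 3870.0 / 165.60 × 0.85 ≈ 19.9 mL/min
CrCl ≈ 20 mL/min → bracket < 70 mL/min.
45% of 600 mg = 270 mg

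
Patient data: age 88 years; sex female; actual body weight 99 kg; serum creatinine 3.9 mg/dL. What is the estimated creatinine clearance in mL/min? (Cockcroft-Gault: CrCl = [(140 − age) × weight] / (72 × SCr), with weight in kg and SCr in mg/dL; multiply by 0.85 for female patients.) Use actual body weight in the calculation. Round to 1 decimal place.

CrCl = (140 − 88) × 99 / (72 × 3.9) × 0.85 = 5148.0 / 280.80 × 0.85 ≈ 15.6 mL/min

15.6 mL/min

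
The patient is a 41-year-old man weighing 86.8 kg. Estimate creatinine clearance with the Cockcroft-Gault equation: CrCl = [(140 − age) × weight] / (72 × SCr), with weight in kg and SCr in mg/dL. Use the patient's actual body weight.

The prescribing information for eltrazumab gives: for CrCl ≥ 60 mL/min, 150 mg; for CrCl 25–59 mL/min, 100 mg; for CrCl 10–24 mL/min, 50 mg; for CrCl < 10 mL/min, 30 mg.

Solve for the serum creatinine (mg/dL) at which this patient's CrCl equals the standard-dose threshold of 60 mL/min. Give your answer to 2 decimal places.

Standard dose requires CrCl ≥ 60 mL/min.
Set (140 − 41) × 86.8 / (72 × SCr) = 60
SCr = (140 − 41) × 86.8 / (72 × 60) = 1.989 mg/dL

1.99 mg/dL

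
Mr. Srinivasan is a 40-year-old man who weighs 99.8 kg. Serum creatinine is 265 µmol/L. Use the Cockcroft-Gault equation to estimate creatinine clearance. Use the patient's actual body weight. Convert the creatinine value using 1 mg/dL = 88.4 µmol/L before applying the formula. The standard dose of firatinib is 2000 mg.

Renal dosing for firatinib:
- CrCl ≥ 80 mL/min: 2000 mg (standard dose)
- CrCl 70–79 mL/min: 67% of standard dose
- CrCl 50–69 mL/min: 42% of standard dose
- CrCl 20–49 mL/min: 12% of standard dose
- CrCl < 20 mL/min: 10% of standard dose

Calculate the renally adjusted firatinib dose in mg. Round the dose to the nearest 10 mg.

240 mg

SCr = 265 / 88.4 = 2.998 mg/dL
CrCl = (140 − 40) × 99.8 / (72 × 2.998) = 9980.0 / 215.86 ≈ 46.2 mL/min
CrCl ≈ 46 mL/min → bracket 20–49 mL/min.
12% of 2000 mg = 240 mg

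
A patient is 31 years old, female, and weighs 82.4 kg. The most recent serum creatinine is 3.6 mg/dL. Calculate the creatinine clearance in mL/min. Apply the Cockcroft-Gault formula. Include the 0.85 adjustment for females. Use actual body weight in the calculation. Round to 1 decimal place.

29.5 mL/min

CrCl = (140 − 31) × 82.4 / (72 × 3.6) × 0.85 = 8981.6 / 259.20 × 0.85 ≈ 29.5 mL/min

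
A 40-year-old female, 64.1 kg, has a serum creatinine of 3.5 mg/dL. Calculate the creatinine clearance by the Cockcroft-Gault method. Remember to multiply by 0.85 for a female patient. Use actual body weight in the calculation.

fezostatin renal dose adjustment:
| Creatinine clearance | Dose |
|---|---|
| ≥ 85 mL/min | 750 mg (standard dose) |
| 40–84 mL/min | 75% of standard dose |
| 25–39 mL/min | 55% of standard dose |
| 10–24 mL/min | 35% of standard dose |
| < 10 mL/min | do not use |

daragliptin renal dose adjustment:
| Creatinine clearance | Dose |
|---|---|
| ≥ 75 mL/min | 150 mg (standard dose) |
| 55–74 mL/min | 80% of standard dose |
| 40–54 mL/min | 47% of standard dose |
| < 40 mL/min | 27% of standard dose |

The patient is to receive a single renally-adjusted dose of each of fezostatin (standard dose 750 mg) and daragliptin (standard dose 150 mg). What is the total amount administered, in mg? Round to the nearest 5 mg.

305 mg

CrCl = (140 − 40) × 64.1 / (72 × 3.5) × 0.85 = 6410.0 / 252.00 × 0.85 ≈ 21.6 mL/min
CrCl ≈ 22 mL/min.
fezostatin: 10–24 mL/min → 35% of 750 mg = 262.5 mg.
daragliptin: < 40 mL/min → 27% of 150 mg = 40.5 mg.
Total = 262.5 + 40.5 = 303 mg.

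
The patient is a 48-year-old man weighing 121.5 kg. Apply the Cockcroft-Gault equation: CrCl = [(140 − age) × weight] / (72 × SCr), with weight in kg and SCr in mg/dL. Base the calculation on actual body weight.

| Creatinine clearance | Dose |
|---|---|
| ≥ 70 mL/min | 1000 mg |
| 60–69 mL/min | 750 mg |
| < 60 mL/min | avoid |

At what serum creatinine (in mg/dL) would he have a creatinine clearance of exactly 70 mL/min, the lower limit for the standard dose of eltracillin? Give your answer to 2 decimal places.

Standard dose requires CrCl ≥ 70 mL/min.
Set (140 − 48) × 121.5 / (72 × SCr) = 70
SCr = (140 − 48) × 121.5 / (72 × 70) = 2.218 mg/dL

2.22 mg/dL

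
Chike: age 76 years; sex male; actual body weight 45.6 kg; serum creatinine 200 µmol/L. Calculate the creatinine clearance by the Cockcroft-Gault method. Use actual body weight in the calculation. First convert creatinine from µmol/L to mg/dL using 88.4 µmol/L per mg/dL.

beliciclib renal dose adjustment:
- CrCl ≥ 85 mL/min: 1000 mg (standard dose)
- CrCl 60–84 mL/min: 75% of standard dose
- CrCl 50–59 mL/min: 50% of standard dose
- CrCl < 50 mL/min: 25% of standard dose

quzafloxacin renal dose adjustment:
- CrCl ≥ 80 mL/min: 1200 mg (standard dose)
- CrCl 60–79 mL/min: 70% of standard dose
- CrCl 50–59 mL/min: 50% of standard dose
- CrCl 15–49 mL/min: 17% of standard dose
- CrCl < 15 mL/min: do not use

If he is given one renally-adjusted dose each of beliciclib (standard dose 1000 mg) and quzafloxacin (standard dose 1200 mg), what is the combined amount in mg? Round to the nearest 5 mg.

SCr = 200 / 88.4 = 2.262 mg/dL
CrCl = (140 − 76) × 45.6 / (72 × 2.262) = 2918.4 / 162.86 ≈ 17.9 mL/min
CrCl ≈ 18 mL/min.
beliciclib: < 50 mL/min → 25% of 1000 mg = 250 mg.
quzafloxacin: 15–49 mL/min → 17% of 1200 mg = 204 mg.
Total = 250 + 204 = 454 mg.

455 mg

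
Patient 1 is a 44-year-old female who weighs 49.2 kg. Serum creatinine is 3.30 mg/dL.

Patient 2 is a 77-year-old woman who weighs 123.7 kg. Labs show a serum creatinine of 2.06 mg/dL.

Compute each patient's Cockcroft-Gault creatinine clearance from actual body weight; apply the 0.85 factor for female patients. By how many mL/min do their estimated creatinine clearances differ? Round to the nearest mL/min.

28 mL/min

Patient 1: CrCl = (140 − 44) × 49.2 / (72 × 3.3) × 0.85 = 4723.2 / 237.60 × 0.85 ≈ 16.9 mL/min
Patient 2: CrCl = (140 − 77) × 123.7 / (72 × 2.06) × 0.85 = 7793.1 / 148.32 × 0.85 ≈ 44.7 mL/min
|16.9 − 44.7| = 27.8 mL/min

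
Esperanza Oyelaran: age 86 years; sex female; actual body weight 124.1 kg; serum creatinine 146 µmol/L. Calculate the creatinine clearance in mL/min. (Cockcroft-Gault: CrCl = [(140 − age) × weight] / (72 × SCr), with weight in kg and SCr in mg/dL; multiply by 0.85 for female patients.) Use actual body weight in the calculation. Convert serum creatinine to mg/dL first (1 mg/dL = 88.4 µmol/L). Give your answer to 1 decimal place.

47.9 mL/min

SCr = 146 / 88.4 = 1.652 mg/dL
CrCl = (140 − 86) × 124.1 / (72 × 1.652) × 0.85 = 6701.4 / 118.94 × 0.85 ≈ 47.9 mL/min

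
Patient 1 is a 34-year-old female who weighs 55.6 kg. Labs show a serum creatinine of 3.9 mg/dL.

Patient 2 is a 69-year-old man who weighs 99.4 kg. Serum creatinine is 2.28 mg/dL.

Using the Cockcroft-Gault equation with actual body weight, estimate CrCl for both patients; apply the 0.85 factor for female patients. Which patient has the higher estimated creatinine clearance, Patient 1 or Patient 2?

Patient 2

Patient 1: CrCl = (140 − 34) × 55.6 / (72 × 3.9) × 0.85 = 5893.6 / 280.80 × 0.85 ≈ 17.8 mL/min
Patient 2: CrCl = (140 − 69) × 99.4 / (72 × 2.28) = 7057.4 / 164.16 ≈ 43.0 mL/min
17.8 vs 43.0 mL/min → Patient 2 is higher.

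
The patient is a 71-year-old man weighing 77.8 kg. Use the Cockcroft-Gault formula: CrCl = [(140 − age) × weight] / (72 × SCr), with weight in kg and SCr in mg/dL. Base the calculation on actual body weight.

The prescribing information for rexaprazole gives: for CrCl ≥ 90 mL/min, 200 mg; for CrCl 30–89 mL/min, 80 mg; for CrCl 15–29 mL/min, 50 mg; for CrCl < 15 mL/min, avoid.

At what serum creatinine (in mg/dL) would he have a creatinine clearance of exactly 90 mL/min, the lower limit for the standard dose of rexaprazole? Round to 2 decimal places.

Standard dose requires CrCl ≥ 90 mL/min.
Set (140 − 71) × 77.8 / (72 × SCr) = 90
SCr = (140 − 71) × 77.8 / (72 × 90) = 0.828 mg/dL

0.83 mg/dL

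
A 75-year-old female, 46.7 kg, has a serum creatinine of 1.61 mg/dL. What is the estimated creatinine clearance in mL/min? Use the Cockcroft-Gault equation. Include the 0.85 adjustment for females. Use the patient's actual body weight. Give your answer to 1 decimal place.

22.3 mL/min

CrCl = (140 − 75) × 46.7 / (72 × 1.61) × 0.85 = 3035.5 / 115.92 × 0.85 ≈ 22.3 mL/min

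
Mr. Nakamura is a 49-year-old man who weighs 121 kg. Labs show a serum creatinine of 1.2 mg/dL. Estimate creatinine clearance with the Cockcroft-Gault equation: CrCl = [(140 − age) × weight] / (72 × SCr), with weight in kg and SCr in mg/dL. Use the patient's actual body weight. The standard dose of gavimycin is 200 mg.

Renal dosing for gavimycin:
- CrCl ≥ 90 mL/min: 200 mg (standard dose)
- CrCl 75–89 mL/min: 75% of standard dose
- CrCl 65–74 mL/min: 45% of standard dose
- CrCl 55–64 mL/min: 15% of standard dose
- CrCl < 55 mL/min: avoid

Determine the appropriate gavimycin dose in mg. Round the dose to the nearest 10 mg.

200 mg

CrCl = (140 − 49) × 121 / (72 × 1.2) = 11011.0 / 86.40 ≈ 127.4 mL/min
CrCl ≈ 127 mL/min → bracket ≥ 90 mL/min.
100% of 200 mg = 200 mg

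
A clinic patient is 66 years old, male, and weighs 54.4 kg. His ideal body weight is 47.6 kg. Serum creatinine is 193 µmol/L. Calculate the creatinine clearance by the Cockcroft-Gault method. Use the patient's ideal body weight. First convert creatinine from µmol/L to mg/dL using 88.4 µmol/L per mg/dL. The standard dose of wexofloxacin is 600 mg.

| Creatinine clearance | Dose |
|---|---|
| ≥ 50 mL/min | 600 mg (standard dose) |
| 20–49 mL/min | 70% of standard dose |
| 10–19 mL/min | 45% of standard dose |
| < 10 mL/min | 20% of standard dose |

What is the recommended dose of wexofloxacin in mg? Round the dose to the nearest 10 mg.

420 mg

SCr = 193 / 88.4 = 2.183 mg/dL
CrCl = (140 − 66) × 47.6 / (72 × 2.183) = 3522.4 / 157.18 ≈ 22.4 mL/min
CrCl ≈ 22 mL/min → bracket 20–49 mL/min.
70% of 600 mg = 420 mg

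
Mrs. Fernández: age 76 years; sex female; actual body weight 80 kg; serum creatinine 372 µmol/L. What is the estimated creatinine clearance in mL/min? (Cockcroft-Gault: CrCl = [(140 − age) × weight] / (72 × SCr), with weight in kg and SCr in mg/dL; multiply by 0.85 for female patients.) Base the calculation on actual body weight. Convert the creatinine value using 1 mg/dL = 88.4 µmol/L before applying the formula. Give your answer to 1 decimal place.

14.4 mL/min

SCr = 372 / 88.4 = 4.208 mg/dL
CrCl = (140 − 76) × 80 / (72 × 4.208) × 0.85 = 5120.0 / 302.98 × 0.85 ≈ 14.4 mL/min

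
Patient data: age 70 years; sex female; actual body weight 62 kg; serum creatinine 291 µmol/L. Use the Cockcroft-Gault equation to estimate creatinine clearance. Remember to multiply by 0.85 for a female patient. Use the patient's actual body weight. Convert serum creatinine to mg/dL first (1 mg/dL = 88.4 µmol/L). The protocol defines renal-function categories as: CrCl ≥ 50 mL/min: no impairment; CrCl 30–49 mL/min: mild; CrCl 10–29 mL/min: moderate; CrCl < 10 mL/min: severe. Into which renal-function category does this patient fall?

SCr = 291 / 88.4 = 3.292 mg/dL
CrCl = (140 − 70) × 62 / (72 × 3.292) × 0.85 = 4340.0 / 237.02 × 0.85 ≈ 15.6 mL/min
16 mL/min falls in the 'moderate' range.

moderate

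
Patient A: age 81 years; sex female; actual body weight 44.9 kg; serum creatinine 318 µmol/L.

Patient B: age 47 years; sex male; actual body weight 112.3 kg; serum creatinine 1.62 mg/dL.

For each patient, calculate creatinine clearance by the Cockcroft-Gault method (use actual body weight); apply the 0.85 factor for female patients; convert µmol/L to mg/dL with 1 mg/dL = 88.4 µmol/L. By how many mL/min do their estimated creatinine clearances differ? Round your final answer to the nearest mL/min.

Patient A: SCr = 318 / 88.4 = 3.597 mg/dL
Patient A: CrCl = (140 − 81) × 44.9 / (72 × 3.597) × 0.85 = 2649.1 / 258.98 × 0.85 ≈ 8.7 mL/min
Patient B: CrCl = (140 − 47) × 112.3 / (72 × 1.62) = 10443.9 / 116.64 ≈ 89.5 mL/min
|8.7 − 89.5| = 80.8 mL/min

81 mL/min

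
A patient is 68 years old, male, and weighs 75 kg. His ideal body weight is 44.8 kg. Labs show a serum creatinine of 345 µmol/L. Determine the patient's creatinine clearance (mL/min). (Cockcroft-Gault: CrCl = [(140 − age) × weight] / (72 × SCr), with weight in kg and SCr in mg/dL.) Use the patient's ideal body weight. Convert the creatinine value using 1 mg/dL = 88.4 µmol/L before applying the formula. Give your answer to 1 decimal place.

SCr = 345 / 88.4 = 3.903 mg/dL
CrCl = (140 − 68) × 44.8 / (72 × 3.903) = 3225.6 / 281.02 ≈ 11.5 mL/min

11.5 mL/min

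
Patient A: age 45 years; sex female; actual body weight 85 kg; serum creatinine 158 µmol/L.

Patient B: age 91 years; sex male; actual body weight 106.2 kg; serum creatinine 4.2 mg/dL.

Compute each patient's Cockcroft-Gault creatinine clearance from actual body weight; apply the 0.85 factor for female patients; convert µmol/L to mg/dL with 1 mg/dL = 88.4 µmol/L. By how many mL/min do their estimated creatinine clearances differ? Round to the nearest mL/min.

36 mL/min

Patient A: SCr = 158 / 88.4 = 1.787 mg/dL
Patient A: CrCl = (140 − 45) × 85 / (72 × 1.787) × 0.85 = 8075.0 / 128.66 × 0.85 ≈ 53.3 mL/min
Patient B: CrCl = (140 − 91) × 106.2 / (72 × 4.2) = 5203.8 / 302.40 ≈ 17.2 mL/min
|53.3 − 17.2| = 36.1 mL/min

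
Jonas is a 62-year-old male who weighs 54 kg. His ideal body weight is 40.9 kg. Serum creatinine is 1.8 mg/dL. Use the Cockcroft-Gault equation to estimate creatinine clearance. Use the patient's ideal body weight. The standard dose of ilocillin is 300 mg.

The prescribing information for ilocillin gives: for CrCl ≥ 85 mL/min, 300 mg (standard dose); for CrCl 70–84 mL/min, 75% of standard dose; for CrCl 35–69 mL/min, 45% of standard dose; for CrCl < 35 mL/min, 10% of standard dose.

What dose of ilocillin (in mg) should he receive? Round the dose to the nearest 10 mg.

30 mg

CrCl = (140 − 62) × 40.9 / (72 × 1.8) = 3190.2 / 129.60 ≈ 24.6 mL/min
CrCl ≈ 25 mL/min → bracket < 35 mL/min.
10% of 300 mg = 30 mg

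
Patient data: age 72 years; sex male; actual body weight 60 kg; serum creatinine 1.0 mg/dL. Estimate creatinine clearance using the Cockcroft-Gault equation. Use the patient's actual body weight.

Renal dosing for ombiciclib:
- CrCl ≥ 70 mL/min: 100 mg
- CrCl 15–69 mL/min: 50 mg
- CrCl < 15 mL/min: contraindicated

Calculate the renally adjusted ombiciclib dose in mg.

50 mg

CrCl = (140 − 72) × 60 / (72 × 1) = 4080.0 / 72.00 ≈ 56.7 mL/min
CrCl ≈ 57 mL/min → bracket 15–69 mL/min.
Dose for this bracket: 50 mg.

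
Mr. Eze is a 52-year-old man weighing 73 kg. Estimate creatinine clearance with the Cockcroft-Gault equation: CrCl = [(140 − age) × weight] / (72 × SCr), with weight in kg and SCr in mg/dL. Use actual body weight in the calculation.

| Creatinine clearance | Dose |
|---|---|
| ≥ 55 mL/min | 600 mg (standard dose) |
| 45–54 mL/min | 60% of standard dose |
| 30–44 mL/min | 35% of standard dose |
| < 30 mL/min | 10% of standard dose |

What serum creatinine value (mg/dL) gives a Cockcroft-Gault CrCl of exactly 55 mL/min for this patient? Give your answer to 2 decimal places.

1.62 mg/dL

Standard dose requires CrCl ≥ 55 mL/min.
Set (140 − 52) × 73 / (72 × SCr) = 55
SCr = (140 − 52) × 73 / (72 × 55) = 1.622 mg/dL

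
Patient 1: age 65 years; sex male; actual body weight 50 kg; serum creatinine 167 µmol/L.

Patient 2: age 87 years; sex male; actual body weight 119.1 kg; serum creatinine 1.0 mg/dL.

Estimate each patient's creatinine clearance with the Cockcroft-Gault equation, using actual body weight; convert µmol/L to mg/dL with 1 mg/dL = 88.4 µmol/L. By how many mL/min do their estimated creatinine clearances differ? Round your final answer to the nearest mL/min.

60 mL/min

Patient 1: SCr = 167 / 88.4 = 1.889 mg/dL
Patient 1: CrCl = (140 − 65) × 50 / (72 × 1.889) = 3750.0 / 136.01 ≈ 27.6 mL/min
Patient 2: CrCl = (140 − 87) × 119.1 / (72 × 1) = 6312.3 / 72.00 ≈ 87.7 mL/min
|27.6 − 87.7| = 60.1 mL/min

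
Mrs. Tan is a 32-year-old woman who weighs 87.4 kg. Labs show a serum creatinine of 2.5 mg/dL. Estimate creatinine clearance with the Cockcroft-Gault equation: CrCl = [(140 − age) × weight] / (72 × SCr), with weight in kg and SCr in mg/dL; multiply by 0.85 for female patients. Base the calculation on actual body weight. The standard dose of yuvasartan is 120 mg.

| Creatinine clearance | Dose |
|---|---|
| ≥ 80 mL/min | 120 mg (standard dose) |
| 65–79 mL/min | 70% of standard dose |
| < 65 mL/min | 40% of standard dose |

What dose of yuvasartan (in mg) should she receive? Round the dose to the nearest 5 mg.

CrCl = (140 − 32) × 87.4 / (72 × 2.5) × 0.85 = 9439.2 / 180.00 × 0.85 ≈ 44.6 mL/min
CrCl ≈ 45 mL/min → bracket < 65 mL/min.
40% of 120 mg = 48 mg → 50 mg

50 mg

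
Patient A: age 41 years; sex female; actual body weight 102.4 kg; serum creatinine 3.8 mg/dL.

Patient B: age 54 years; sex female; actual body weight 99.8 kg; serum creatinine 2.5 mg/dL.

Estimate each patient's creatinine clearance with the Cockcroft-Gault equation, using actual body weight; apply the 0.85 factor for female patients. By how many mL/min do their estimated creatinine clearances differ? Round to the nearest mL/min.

Patient A: CrCl = (140 − 41) × 102.4 / (72 × 3.8) × 0.85 = 10137.6 / 273.60 × 0.85 ≈ 31.5 mL/min
Patient B: CrCl = (140 − 54) × 99.8 / (72 × 2.5) × 0.85 = 8582.8 / 180.00 × 0.85 ≈ 40.5 mL/min
|31.5 − 40.5| = 9.0 mL/min

9 mL/min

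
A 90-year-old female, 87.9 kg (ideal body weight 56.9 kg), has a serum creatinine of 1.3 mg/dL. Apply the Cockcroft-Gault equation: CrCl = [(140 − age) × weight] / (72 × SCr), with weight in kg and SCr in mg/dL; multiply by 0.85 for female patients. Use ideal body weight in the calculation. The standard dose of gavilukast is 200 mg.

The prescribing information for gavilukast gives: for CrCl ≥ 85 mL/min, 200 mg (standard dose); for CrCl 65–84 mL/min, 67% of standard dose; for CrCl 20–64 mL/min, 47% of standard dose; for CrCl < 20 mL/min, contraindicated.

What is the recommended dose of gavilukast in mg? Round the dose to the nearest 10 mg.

CrCl = (140 − 90) × 56.9 / (72 × 1.3) × 0.85 = 2845.0 / 93.60 × 0.85 ≈ 25.8 mL/min
CrCl ≈ 26 mL/min → bracket 20–64 mL/min.
47% of 200 mg = 94 mg → 90 mg

90 mg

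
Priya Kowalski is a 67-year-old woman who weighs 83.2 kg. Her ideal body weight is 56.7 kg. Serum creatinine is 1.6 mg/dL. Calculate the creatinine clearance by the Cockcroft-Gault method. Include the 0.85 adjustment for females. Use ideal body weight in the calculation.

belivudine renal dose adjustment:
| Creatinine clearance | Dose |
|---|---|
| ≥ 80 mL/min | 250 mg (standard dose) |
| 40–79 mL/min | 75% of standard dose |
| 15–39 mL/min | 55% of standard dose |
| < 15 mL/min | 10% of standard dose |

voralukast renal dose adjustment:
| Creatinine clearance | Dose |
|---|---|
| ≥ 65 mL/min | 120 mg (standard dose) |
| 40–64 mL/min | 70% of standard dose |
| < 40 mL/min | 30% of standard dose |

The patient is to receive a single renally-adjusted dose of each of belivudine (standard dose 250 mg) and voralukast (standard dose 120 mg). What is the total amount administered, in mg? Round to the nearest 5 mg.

175 mg

CrCl = (140 − 67) × 56.7 / (72 × 1.6) × 0.85 = 4139.1 / 115.20 × 0.85 ≈ 30.5 mL/min
CrCl ≈ 31 mL/min.
belivudine: 15–39 mL/min → 55% of 250 mg = 137.5 mg.
voralukast: < 40 mL/min → 30% of 120 mg = 36 mg.
Total = 137.5 + 36 = 173.5 mg.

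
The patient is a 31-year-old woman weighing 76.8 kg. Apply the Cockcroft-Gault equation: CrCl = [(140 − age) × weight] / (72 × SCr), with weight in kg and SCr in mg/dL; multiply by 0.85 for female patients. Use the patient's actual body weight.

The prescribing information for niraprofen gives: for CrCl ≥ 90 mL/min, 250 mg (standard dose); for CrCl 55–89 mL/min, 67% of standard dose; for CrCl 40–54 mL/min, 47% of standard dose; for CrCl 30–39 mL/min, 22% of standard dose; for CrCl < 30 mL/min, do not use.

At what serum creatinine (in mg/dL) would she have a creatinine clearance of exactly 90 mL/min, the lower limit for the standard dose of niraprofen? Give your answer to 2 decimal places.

1.10 mg/dL

Standard dose requires CrCl ≥ 90 mL/min.
Set (140 − 31) × 76.8 × 0.85 / (72 × SCr) = 90
SCr = (140 − 31) × 76.8 × 0.85 / (72 × 90) = 1.098 mg/dL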